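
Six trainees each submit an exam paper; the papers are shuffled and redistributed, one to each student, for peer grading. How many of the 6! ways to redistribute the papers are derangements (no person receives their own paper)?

265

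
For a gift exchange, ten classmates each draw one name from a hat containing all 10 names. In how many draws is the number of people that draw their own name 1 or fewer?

# with exactly i fixed is C(10,i)·!(10-i); sum over i=0..1:
  i=0: C(10,0)·!10 = 1·1334961 = 1334961
  i=1: C(10,1)·!9 = 10·133496 = 1334960
Total = 2669921.

2669921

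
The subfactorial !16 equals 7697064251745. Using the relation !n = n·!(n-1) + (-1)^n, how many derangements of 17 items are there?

130850092279664

!17 = 17·7697064251745 - 1 = 130850092279664.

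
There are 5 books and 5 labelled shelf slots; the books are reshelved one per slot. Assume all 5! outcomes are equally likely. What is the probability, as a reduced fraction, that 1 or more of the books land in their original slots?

19/30

Favorable outcomes: Σ_{i≥1} C(5,i)·!(5-i) = 5·9 + 10·2 + 10·1 + 5·0 + 1·1 = 76.
Total outcomes: 5! = 120.
Probability = 76/120 = 19/30.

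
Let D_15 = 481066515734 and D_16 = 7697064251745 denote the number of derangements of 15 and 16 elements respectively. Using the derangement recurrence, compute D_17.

130850092279664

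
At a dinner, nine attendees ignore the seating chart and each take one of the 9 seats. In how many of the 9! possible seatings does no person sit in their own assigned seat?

133496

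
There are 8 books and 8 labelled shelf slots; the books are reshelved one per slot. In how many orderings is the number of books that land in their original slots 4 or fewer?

40179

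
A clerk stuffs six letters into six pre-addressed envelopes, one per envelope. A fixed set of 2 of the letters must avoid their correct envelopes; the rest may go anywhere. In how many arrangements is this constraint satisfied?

Let A_j be the event that the j-th constrained one is fixed. By inclusion-exclusion over the 2 events:
Σ_{j=0}^{2} (-1)^j C(2,j)(6-j)!
= C(2,0)·6! - C(2,1)·5! + C(2,2)·4!
= 720 - 240 + 24
= 504

504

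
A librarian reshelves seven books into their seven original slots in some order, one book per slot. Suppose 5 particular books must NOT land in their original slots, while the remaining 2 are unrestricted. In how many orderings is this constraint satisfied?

Inclusion-exclusion on the 5 forbidden self-matches:
Σ_{j=0}^{5} (-1)^j C(5,j)(7-j)!
= C(5,0)·7! - C(5,1)·6! + C(5,2)·5! - C(5,3)·4! + C(5,4)·3! - C(5,5)·2!
= 5040 - 3600 + 1200 - 240 + 30 - 2
= 2428

2428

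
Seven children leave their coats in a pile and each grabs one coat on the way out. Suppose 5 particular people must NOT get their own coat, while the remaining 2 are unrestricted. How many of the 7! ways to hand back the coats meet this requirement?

2428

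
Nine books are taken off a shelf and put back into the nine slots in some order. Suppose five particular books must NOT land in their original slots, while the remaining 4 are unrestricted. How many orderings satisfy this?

205056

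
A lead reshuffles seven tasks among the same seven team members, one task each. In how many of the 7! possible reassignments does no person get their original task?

1854

!7 is the nearest integer to 7!/e.
7! = 5040, and 5040/e ≈ 1854.11, so !7 = 1854.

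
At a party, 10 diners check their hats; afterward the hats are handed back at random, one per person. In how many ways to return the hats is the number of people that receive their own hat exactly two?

667485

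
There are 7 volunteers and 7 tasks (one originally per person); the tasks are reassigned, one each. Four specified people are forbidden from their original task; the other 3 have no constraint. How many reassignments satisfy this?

2790

Let A_j be the event that the j-th constrained one is fixed. By inclusion-exclusion over the 4 events:
Σ_{j=0}^{4} (-1)^j C(4,j)(7-j)!
= C(4,0)·7! - C(4,1)·6! + C(4,2)·5! - C(4,3)·4! + C(4,4)·3!
= 5040 - 2880 + 720 - 96 + 6
= 2790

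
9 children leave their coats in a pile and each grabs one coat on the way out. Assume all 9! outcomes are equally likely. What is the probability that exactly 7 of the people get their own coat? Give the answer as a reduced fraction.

Favorable outcomes: C(9,7)·!2 = 36·1 = 36.
Total outcomes: 9! = 362880.
Probability = 36/362880 = 1/10080.

1/10080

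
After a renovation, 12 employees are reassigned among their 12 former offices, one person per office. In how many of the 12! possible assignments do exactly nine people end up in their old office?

440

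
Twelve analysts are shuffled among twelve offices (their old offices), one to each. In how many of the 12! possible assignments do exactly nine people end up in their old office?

Choose which 9 of the 12 are fixed: C(12,9) = 220.
The remaining 3 must be deranged: !3 = 2.
Total: 220 × 2 = 440.

440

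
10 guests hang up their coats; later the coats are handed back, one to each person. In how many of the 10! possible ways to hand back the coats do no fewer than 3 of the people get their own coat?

291394

Sum C(10,i)·!(10-i) for i = 3..10:
  i=3: C(10,3)·!7 = 120·1854 = 222480
  i=4: C(10,4)·!6 = 210·265 = 55650
  i=5: C(10,5)·!5 = 252·44 = 11088
  i=6: C(10,6)·!4 = 210·9 = 1890
  i=7: C(10,7)·!3 = 120·2 = 240
  i=8: C(10,8)·!2 = 45·1 = 45
  i=9: C(10,9)·!1 = 10·0 = 0
  i=10: C(10,10)·!0 = 1·1 = 1
Total = 291394.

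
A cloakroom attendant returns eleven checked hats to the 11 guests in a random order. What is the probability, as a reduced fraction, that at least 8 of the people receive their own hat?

193/19958400

Favorable outcomes: Σ_{i≥8} C(11,i)·!(11-i) = 165·2 + 55·1 + 11·0 + 1·1 = 386.
Total outcomes: 11! = 39916800.
Probability = 386/39916800 = 193/19958400.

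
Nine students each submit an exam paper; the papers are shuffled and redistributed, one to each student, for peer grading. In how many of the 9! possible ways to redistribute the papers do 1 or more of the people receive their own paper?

229384

# with exactly i fixed is C(9,i)·!(9-i); sum over i=1..9:
  i=1: C(9,1)·!8 = 9·14833 = 133497
  i=2: C(9,2)·!7 = 36·1854 = 66744
  i=3: C(9,3)·!6 = 84·265 = 22260
  i=4: C(9,4)·!5 = 126·44 = 5544
  i=5: C(9,5)·!4 = 126·9 = 1134
  i=6: C(9,6)·!3 = 84·2 = 168
  i=7: C(9,7)·!2 = 36·1 = 36
  i=8: C(9,8)·!1 = 9·0 = 0
  i=9: C(9,9)·!0 = 1·1 = 1
Total = 229384.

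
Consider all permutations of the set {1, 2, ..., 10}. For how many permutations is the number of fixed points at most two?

3337406

Sum C(10,i)·!(10-i) for i = 0..2:
  i=0: C(10,0)·!10 = 1·1334961 = 1334961
  i=1: C(10,1)·!9 = 10·133496 = 1334960
  i=2: C(10,2)·!8 = 45·14833 = 667485
Total = 3337406.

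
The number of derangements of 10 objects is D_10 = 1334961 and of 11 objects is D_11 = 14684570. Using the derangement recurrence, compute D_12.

D_12 = (12-1)·(D_11 + D_10) = 11·(14684570 + 1334961) = 11·16019531 = 176214841.

176214841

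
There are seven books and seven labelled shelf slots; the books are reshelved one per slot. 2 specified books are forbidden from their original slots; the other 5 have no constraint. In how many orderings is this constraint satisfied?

Inclusion-exclusion on the 2 forbidden self-matches:
Σ_{j=0}^{2} (-1)^j C(2,j)(7-j)!
= C(2,0)·7! - C(2,1)·6! + C(2,2)·5!
= 5040 - 1440 + 120
= 3720

3720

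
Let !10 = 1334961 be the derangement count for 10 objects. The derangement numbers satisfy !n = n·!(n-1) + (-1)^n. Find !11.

14684570

!11 = 11·1334961 - 1 = 14684570.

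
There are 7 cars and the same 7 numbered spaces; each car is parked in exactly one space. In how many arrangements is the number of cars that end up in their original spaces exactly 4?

70

Choose which 4 of the 7 are fixed: C(7,4) = 35.
The remaining 3 must be deranged: !3 = 2.
Total: 35 × 2 = 70.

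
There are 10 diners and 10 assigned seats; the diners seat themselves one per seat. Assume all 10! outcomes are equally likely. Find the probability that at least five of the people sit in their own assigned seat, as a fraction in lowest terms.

829/226800

Favorable outcomes: Σ_{i≥5} C(10,i)·!(10-i) = 252·44 + 210·9 + 120·2 + 45·1 + 10·0 + 1·1 = 13264.
Total outcomes: 10! = 3628800.
Probability = 13264/3628800 = 829/226800.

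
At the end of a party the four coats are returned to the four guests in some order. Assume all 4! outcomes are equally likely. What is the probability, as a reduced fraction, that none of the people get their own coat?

3/8

Favorable outcomes: !4 = 9.
Total outcomes: 4! = 24.
Probability = 9/24 = 3/8.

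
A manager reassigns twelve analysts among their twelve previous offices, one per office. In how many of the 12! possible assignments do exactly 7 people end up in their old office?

Choose which 7 of the 12 are fixed: C(12,7) = 792.
The remaining 5 must be deranged: !5 = 44.
Total: 792 × 44 = 34848.

34848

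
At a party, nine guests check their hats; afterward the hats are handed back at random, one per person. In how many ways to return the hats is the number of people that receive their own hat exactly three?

Choose which 3 of the 9 are fixed: C(9,3) = 84.
The remaining 6 must be deranged: !6 = 265.
Total: 84 × 265 = 22260.

22260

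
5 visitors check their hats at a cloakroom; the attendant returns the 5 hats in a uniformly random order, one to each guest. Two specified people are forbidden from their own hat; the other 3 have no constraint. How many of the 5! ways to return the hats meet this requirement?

Inclusion-exclusion on the 2 forbidden self-matches:
Σ_{j=0}^{2} (-1)^j C(2,j)(5-j)!
= C(2,0)·5! - C(2,1)·4! + C(2,2)·3!
= 120 - 48 + 6
= 78

78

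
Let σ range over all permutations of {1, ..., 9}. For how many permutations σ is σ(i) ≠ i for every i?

133496

By inclusion-exclusion, !9 = Σ (-1)^k · 9!/k! for k=0..9
= 9! - 9!/1! + 9!/2! - 9!/3! + 9!/4! - 9!/5! + 9!/6! - 9!/7! + 9!/8! - 9!/9!
= 362880 - 362880 + 181440 - 60480 + 15120 - 3024 + 504 - 72 + 9 - 1
= 133496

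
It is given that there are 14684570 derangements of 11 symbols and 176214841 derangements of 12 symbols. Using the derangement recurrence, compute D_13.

2290792932

D_13 = (13-1)·(D_12 + D_11) = 12·(176214841 + 14684570) = 12·190899411 = 2290792932.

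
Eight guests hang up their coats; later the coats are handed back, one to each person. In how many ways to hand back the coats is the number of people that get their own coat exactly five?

112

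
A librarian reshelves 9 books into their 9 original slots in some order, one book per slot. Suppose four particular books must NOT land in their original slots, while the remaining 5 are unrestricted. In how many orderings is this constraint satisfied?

229080

Inclusion-exclusion on the 4 forbidden self-matches:
Σ_{j=0}^{4} (-1)^j C(4,j)(9-j)!
= C(4,0)·9! - C(4,1)·8! + C(4,2)·7! - C(4,3)·6! + C(4,4)·5!
= 362880 - 161280 + 30240 - 2880 + 120
= 229080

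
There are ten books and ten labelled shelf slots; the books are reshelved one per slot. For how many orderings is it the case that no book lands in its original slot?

1334961

The number of derangements of 10 is !10 = Σ_{k=0}^{10} (-1)^k·10!/k!
= 10! - 10!/1! + 10!/2! - 10!/3! + 10!/4! - 10!/5! + 10!/6! - 10!/7! + 10!/8! - 10!/9! + 10!/10!
= 3628800 - 3628800 + 1814400 - 604800 + 151200 - 30240 + 5040 - 720 + 90 - 10 + 1
= 1334961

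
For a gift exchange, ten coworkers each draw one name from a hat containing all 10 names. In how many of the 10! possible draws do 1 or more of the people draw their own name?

# with exactly i fixed is C(10,i)·!(10-i); sum over i=1..10:
  i=1: C(10,1)·!9 = 10·133496 = 1334960
  i=2: C(10,2)·!8 = 45·14833 = 667485
  i=3: C(10,3)·!7 = 120·1854 = 222480
  i=4: C(10,4)·!6 = 210·265 = 55650
  i=5: C(10,5)·!5 = 252·44 = 11088
  i=6: C(10,6)·!4 = 210·9 = 1890
  i=7: C(10,7)·!3 = 120·2 = 240
  i=8: C(10,8)·!2 = 45·1 = 45
  i=9: C(10,9)·!1 = 10·0 = 0
  i=10: C(10,10)·!0 = 1·1 = 1
Total = 2293839.

2293839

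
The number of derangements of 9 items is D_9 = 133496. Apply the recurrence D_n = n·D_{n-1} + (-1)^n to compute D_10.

1334961

D_10 = 10·133496 + 1 = 1334961.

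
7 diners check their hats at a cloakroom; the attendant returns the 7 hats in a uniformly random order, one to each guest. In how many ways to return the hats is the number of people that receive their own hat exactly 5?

21

Choose which 5 of the 7 are fixed: C(7,5) = 21.
The remaining 2 must be deranged: !2 = 1.
Total: 21 × 1 = 21.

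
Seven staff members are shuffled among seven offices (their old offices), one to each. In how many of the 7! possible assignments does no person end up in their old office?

1854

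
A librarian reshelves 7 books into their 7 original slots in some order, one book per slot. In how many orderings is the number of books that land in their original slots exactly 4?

Pick the 4 fixed positions: C(7,4) = 35 ways.
The other 3 form a derangement: !3 = 2.
Total: 35 × 2 = 70.

70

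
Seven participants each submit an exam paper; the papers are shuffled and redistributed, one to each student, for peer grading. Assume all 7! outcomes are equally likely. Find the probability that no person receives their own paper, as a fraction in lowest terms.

Favorable outcomes: !7 = 1854.
Total outcomes: 7! = 5040.
Probability = 1854/5040 = 103/280.

103/280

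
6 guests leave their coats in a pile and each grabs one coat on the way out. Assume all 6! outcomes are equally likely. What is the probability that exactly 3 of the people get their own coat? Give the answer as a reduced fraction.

1/18

Favorable outcomes: C(6,3)·!3 = 20·2 = 40.
Total outcomes: 6! = 720.
Probability = 40/720 = 1/18.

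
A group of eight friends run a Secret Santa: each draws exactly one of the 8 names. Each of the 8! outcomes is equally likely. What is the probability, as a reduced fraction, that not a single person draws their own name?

Favorable outcomes: !8 = 14833.
Total outcomes: 8! = 40320.
Probability = 14833/40320 = 2119/5760.

2119/5760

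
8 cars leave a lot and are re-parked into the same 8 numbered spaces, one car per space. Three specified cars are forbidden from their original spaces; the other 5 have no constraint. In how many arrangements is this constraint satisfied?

27240

Let A_j be the event that the j-th constrained one is fixed. By inclusion-exclusion over the 3 events:
Σ_{j=0}^{3} (-1)^j C(3,j)(8-j)!
= C(3,0)·8! - C(3,1)·7! + C(3,2)·6! - C(3,3)·5!
= 40320 - 15120 + 2160 - 120
= 27240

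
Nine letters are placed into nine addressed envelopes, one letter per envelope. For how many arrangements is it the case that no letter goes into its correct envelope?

Recurrence: !9 = 9·!8 + (-1)^9.
!9 = 9·14833 - 1 = 133496

133496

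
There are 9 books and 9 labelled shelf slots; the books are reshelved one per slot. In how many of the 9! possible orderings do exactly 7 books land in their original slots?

Pick the 7 fixed positions: C(9,7) = 36 ways.
The other 2 form a derangement: !2 = 1.
Total: 36 × 1 = 36.

36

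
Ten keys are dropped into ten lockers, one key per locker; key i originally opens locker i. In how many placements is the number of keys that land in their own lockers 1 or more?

2293839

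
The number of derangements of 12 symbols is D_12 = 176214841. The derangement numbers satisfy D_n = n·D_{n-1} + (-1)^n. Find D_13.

2290792932

D_13 = 13·176214841 - 1 = 2290792932.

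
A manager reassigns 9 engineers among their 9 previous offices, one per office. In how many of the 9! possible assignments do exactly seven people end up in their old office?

36

Pick the 7 fixed positions: C(9,7) = 36 ways.
The other 2 form a derangement: !2 = 1.
Total: 36 × 1 = 36.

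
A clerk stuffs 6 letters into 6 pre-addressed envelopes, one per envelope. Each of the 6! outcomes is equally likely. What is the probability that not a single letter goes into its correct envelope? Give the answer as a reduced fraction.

53/144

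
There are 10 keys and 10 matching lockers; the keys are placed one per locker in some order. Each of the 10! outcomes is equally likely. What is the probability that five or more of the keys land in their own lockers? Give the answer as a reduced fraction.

829/226800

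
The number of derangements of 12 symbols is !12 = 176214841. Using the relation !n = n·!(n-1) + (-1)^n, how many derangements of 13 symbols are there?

2290792932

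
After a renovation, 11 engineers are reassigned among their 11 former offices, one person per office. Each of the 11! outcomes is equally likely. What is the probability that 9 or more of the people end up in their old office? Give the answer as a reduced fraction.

1/712800

Favorable outcomes: Σ_{i≥9} C(11,i)·!(11-i) = 55·1 + 11·0 + 1·1 = 56.
Total outcomes: 11! = 39916800.
Probability = 56/39916800 = 1/712800.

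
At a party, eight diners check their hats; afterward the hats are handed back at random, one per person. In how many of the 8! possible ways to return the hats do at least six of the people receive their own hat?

# with exactly i fixed is C(8,i)·!(8-i); sum over i=6..8:
  i=6: C(8,6)·!2 = 28·1 = 28
  i=7: C(8,7)·!1 = 8·0 = 0
  i=8: C(8,8)·!0 = 1·1 = 1
Total = 29.

29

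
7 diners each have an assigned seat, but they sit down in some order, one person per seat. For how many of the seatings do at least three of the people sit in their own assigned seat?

407

Sum C(7,i)·!(7-i) for i = 3..7:
  i=3: C(7,3)·!4 = 35·9 = 315
  i=4: C(7,4)·!3 = 35·2 = 70
  i=5: C(7,5)·!2 = 21·1 = 21
  i=6: C(7,6)·!1 = 7·0 = 0
  i=7: C(7,7)·!0 = 1·1 = 1
Total = 407.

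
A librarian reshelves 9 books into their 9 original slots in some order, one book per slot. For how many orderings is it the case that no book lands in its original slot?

Recurrence: !9 = 9·!8 + (-1)^9.
!9 = 9·14833 - 1 = 133496

133496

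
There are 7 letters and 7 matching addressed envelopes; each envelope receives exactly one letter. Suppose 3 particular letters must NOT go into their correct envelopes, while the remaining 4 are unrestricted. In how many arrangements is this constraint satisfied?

Let A_j be the event that the j-th constrained one is fixed. By inclusion-exclusion over the 3 events:
Σ_{j=0}^{3} (-1)^j C(3,j)(7-j)!
= C(3,0)·7! - C(3,1)·6! + C(3,2)·5! - C(3,3)·4!
= 5040 - 2160 + 360 - 24
= 3216

3216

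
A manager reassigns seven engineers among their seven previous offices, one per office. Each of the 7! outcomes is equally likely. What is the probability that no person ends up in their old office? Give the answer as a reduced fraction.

103/280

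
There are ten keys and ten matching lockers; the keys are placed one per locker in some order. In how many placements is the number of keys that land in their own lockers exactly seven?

240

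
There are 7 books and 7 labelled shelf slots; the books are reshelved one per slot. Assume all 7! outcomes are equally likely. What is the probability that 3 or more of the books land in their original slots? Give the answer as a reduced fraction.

407/5040

Favorable outcomes: Σ_{i≥3} C(7,i)·!(7-i) = 35·9 + 35·2 + 21·1 + 7·0 + 1·1 = 407.
Total outcomes: 7! = 5040.
Probability = 407/5040 = 407/5040.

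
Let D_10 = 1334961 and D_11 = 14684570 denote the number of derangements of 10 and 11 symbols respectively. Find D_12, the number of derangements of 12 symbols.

D_12 = (12-1)·(D_11 + D_10) = 11·(14684570 + 1334961) = 11·16019531 = 176214841.

176214841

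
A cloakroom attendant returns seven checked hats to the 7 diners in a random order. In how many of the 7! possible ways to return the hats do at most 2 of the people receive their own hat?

4633

# with exactly i fixed is C(7,i)·!(7-i); sum over i=0..2:
  i=0: C(7,0)·!7 = 1·1854 = 1854
  i=1: C(7,1)·!6 = 7·265 = 1855
  i=2: C(7,2)·!5 = 21·44 = 924
Total = 4633.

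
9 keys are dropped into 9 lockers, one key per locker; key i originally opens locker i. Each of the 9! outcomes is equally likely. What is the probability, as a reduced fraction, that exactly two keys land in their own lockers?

103/560

Favorable outcomes: C(9,2)·!7 = 36·1854 = 66744.
Total outcomes: 9! = 362880.
Probability = 66744/362880 = 103/560.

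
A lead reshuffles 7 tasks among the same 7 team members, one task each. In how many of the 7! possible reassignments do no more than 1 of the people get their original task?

# with exactly i fixed is C(7,i)·!(7-i); sum over i=0..1:
  i=0: C(7,0)·!7 = 1·1854 = 1854
  i=1: C(7,1)·!6 = 7·265 = 1855
Total = 3709.

3709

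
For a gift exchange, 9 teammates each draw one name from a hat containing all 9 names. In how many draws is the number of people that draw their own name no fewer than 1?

229384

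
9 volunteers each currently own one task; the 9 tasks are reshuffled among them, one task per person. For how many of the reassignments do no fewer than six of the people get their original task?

205

# with exactly i fixed is C(9,i)·!(9-i); sum over i=6..9:
  i=6: C(9,6)·!3 = 84·2 = 168
  i=7: C(9,7)·!2 = 36·1 = 36
  i=8: C(9,8)·!1 = 9·0 = 0
  i=9: C(9,9)·!0 = 1·1 = 1
Total = 205.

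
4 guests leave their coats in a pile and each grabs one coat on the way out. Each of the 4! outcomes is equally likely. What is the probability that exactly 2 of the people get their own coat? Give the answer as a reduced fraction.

1/4

Favorable outcomes: C(4,2)·!2 = 6·1 = 6.
Total outcomes: 4! = 24.
Probability = 6/24 = 1/4.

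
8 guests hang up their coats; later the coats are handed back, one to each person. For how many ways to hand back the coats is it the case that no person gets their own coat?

Use !n = (n-1)(!(n-1) + !(n-2)).
!8 = 7·(1854 + 265) = 7·2119 = 14833

14833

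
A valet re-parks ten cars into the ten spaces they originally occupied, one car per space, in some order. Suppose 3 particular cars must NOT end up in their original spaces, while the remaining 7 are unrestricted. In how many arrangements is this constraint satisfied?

2656080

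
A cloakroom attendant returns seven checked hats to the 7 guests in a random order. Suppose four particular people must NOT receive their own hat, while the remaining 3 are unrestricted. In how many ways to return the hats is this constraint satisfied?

Let A_j be the event that the j-th constrained one is fixed. By inclusion-exclusion over the 4 events:
Σ_{j=0}^{4} (-1)^j C(4,j)(7-j)!
= C(4,0)·7! - C(4,1)·6! + C(4,2)·5! - C(4,3)·4! + C(4,4)·3!
= 5040 - 2880 + 720 - 96 + 6
= 2790

2790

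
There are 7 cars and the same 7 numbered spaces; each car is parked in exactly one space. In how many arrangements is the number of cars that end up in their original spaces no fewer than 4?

92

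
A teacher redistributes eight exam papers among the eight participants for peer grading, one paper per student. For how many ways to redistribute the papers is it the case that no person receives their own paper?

Recurrence: !8 = 8·!7 + (-1)^8.
!8 = 8·1854 + 1 = 14833

14833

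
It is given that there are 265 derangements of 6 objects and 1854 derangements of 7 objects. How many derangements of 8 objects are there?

!8 = (8-1)·(!7 + !6) = 7·(1854 + 265) = 7·2119 = 14833.

14833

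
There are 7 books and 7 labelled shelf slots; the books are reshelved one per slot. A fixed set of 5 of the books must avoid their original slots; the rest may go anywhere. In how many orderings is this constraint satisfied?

2428

Let A_j be the event that the j-th constrained one is fixed. By inclusion-exclusion over the 5 events:
Σ_{j=0}^{5} (-1)^j C(5,j)(7-j)!
= C(5,0)·7! - C(5,1)·6! + C(5,2)·5! - C(5,3)·4! + C(5,4)·3! - C(5,5)·2!
= 5040 - 3600 + 1200 - 240 + 30 - 2
= 2428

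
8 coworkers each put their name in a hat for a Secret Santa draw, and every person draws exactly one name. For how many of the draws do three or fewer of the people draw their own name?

39549

# with exactly i fixed is C(8,i)·!(8-i); sum over i=0..3:
  i=0: C(8,0)·!8 = 1·14833 = 14833
  i=1: C(8,1)·!7 = 8·1854 = 14832
  i=2: C(8,2)·!6 = 28·265 = 7420
  i=3: C(8,3)·!5 = 56·44 = 2464
Total = 39549.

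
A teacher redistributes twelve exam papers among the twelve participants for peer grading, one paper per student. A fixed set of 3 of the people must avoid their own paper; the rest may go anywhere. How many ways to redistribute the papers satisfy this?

Inclusion-exclusion on the 3 forbidden self-matches:
Σ_{j=0}^{3} (-1)^j C(3,j)(12-j)!
= C(3,0)·12! - C(3,1)·11! + C(3,2)·10! - C(3,3)·9!
= 479001600 - 119750400 + 10886400 - 362880
= 369774720

369774720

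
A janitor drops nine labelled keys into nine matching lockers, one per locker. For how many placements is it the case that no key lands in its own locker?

133496

Recurrence: !9 = 9·!8 + (-1)^9.
!9 = 9·14833 - 1 = 133496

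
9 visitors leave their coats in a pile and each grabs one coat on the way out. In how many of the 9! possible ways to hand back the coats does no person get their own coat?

133496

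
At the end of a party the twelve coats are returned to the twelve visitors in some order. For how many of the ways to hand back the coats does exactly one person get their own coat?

176214840

Choose which one of the 12 is fixed: C(12,1) = 12.
The other 11 form a derangement: !11 = 14684570.
Total: 12 × 14684570 = 176214840.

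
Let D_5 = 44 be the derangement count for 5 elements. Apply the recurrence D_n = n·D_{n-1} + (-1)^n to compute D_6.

D_6 = 6·44 + 1 = 265.

265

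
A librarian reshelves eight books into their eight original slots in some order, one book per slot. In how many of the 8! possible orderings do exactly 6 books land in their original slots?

28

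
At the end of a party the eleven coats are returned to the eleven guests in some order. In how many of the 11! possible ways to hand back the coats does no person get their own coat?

14684570

!11 = 11! · Σ_{k=0}^{11} (-1)^k/k!
= 11! - 11!/1! + 11!/2! - 11!/3! + 11!/4! - 11!/5! + 11!/6! - 11!/7! + 11!/8! - 11!/9! + 11!/10! - 11!/11!
= 39916800 - 39916800 + 19958400 - 6652800 + 1663200 - 332640 + 55440 - 7920 + 990 - 110 + 11 - 1
= 14684570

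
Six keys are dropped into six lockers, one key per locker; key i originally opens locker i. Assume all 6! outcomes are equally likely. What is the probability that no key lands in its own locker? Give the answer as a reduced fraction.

53/144

Favorable outcomes: !6 = 265.
Total outcomes: 6! = 720.
Probability = 265/720 = 53/144.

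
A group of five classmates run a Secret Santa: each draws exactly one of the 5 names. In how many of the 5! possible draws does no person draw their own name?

44

The subfactorial !5 = [5!/e] (nearest integer).
5! = 120, and 120/e ≈ 44.15, so !5 = 44.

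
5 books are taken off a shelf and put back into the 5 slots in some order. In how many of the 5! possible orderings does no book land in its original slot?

44

Recurrence: !5 = 4·(!4 + !3).
!5 = 4·(9 + 2) = 4·11 = 44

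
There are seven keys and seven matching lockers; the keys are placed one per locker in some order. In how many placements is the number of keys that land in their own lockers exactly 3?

Pick the 3 fixed positions: C(7,3) = 35 ways.
The other 4 form a derangement: !4 = 9.
Total: 35 × 9 = 315.

315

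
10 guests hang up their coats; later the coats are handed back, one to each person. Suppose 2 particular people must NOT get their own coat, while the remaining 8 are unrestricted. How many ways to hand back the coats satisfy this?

2943360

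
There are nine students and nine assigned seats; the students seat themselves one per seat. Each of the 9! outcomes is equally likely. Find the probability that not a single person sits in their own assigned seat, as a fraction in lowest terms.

16687/45360

Favorable outcomes: !9 = 133496.
Total outcomes: 9! = 362880.
Probability = 133496/362880 = 16687/45360.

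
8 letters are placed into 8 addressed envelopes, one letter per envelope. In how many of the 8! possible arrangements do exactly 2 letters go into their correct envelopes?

Choose which 2 of the 8 are fixed: C(8,2) = 28.
The other 6 form a derangement: !6 = 265.
Total: 28 × 265 = 7420.

7420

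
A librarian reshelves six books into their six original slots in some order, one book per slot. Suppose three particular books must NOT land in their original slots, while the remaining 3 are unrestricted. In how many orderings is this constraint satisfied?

426

Let A_j be the event that the j-th constrained one is fixed. By inclusion-exclusion over the 3 events:
Σ_{j=0}^{3} (-1)^j C(3,j)(6-j)!
= C(3,0)·6! - C(3,1)·5! + C(3,2)·4! - C(3,3)·3!
= 720 - 360 + 72 - 6
= 426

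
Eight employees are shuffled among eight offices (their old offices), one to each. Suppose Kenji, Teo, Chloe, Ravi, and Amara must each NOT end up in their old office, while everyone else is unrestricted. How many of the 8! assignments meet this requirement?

21234

Let A_j be the event that the j-th constrained one is fixed. By inclusion-exclusion over the 5 events:
Σ_{j=0}^{5} (-1)^j C(5,j)(8-j)!
= C(5,0)·8! - C(5,1)·7! + C(5,2)·6! - C(5,3)·5! + C(5,4)·4! - C(5,5)·3!
= 40320 - 25200 + 7200 - 1200 + 120 - 6
= 21234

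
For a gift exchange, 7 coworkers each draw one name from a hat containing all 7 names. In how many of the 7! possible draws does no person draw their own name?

1854

Recurrence: !7 = 6·(!6 + !5).
!7 = 6·(265 + 44) = 6·309 = 1854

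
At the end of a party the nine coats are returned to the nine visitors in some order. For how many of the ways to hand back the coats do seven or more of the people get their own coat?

Sum C(9,i)·!(9-i) for i = 7..9:
  i=7: C(9,7)·!2 = 36·1 = 36
  i=8: C(9,8)·!1 = 9·0 = 0
  i=9: C(9,9)·!0 = 1·1 = 1
Total = 37.

37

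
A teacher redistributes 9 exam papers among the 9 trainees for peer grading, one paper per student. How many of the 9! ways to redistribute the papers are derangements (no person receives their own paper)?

!9 = 9! · Σ_{k=0}^{9} (-1)^k/k!
= 9! - 9!/1! + 9!/2! - 9!/3! + 9!/4! - 9!/5! + 9!/6! - 9!/7! + 9!/8! - 9!/9!
= 362880 - 362880 + 181440 - 60480 + 15120 - 3024 + 504 - 72 + 9 - 1
= 133496

133496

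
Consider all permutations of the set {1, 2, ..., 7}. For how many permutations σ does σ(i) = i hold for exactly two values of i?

Choose which 2 of the 7 are fixed: C(7,2) = 21.
The other 5 form a derangement: !5 = 44.
Total: 21 × 44 = 924.

924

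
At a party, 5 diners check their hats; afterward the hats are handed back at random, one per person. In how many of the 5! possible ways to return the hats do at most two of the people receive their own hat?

Sum C(5,i)·!(5-i) for i = 0..2:
  i=0: C(5,0)·!5 = 1·44 = 44
  i=1: C(5,1)·!4 = 5·9 = 45
  i=2: C(5,2)·!3 = 10·2 = 20
Total = 109.

109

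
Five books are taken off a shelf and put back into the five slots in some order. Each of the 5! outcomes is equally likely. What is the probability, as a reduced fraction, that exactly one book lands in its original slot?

3/8

Favorable outcomes: C(5,1)·!4 = 5·9 = 45.
Total outcomes: 5! = 120.
Probability = 45/120 = 3/8.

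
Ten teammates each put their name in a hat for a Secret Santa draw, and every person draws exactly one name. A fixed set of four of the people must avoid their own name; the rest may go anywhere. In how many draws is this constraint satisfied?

Inclusion-exclusion on the 4 forbidden self-matches:
Σ_{j=0}^{4} (-1)^j C(4,j)(10-j)!
= C(4,0)·10! - C(4,1)·9! + C(4,2)·8! - C(4,3)·7! + C(4,4)·6!
= 3628800 - 1451520 + 241920 - 20160 + 720
= 2399760

2399760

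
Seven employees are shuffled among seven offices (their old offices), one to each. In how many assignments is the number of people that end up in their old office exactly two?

924

Pick the 2 fixed positions: C(7,2) = 21 ways.
The remaining 5 must be deranged: !5 = 44.
Total: 21 × 44 = 924.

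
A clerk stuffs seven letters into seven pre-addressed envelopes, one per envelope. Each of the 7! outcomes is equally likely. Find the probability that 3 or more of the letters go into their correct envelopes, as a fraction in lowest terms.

407/5040

Favorable outcomes: Σ_{i≥3} C(7,i)·!(7-i) = 35·9 + 35·2 + 21·1 + 7·0 + 1·1 = 407.
Total outcomes: 7! = 5040.
Probability = 407/5040 = 407/5040.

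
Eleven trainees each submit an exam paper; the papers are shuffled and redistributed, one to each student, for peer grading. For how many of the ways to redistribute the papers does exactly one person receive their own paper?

Pick the single fixed position: C(11,1) = 11 ways.
The remaining 10 must be deranged: !10 = 1334961.
Total: 11 × 1334961 = 14684571.

14684571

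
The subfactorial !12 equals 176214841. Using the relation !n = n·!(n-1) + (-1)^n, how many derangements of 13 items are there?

!13 = 13·176214841 - 1 = 2290792932.

2290792932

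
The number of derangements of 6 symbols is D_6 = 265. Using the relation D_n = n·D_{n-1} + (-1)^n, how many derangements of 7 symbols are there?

1854

D_7 = 7·265 - 1 = 1854.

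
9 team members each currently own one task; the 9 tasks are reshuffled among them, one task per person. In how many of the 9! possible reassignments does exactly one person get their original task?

Pick the single fixed position: C(9,1) = 9 ways.
The other 8 form a derangement: !8 = 14833.
Total: 9 × 14833 = 133497.

133497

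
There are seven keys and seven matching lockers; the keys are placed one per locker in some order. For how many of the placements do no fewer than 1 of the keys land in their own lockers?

Sum C(7,i)·!(7-i) for i = 1..7:
  i=1: C(7,1)·!6 = 7·265 = 1855
  i=2: C(7,2)·!5 = 21·44 = 924
  i=3: C(7,3)·!4 = 35·9 = 315
  i=4: C(7,4)·!3 = 35·2 = 70
  i=5: C(7,5)·!2 = 21·1 = 21
  i=6: C(7,6)·!1 = 7·0 = 0
  i=7: C(7,7)·!0 = 1·1 = 1
Total = 3186.

3186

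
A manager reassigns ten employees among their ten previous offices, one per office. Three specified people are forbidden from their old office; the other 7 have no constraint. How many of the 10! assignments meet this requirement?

Let A_j be the event that the j-th constrained one is fixed. By inclusion-exclusion over the 3 events:
Σ_{j=0}^{3} (-1)^j C(3,j)(10-j)!
= C(3,0)·10! - C(3,1)·9! + C(3,2)·8! - C(3,3)·7!
= 3628800 - 1088640 + 120960 - 5040
= 2656080

2656080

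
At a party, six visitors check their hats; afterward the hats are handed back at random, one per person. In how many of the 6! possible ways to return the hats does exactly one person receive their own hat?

264

Choose which one of the 6 is fixed: C(6,1) = 6.
The remaining 5 must be deranged: !5 = 44.
Total: 6 × 44 = 264.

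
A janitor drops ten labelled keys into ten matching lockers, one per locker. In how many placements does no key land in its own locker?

1334961

!10 is the nearest integer to 10!/e.
10! = 3628800, and 3628800/e ≈ 1334960.92, so !10 = 1334961.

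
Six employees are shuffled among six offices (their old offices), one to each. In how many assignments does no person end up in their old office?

Use !n = n·!(n-1) + (-1)^n.
!6 = 6·44 + 1 = 265

265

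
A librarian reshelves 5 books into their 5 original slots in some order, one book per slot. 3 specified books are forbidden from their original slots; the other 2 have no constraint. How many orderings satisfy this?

Let A_j be the event that the j-th constrained one is fixed. By inclusion-exclusion over the 3 events:
Σ_{j=0}^{3} (-1)^j C(3,j)(5-j)!
= C(3,0)·5! - C(3,1)·4! + C(3,2)·3! - C(3,3)·2!
= 120 - 72 + 18 - 2
= 64

64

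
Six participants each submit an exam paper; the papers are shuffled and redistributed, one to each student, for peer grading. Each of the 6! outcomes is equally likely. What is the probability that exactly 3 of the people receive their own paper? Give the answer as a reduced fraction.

1/18

Favorable outcomes: C(6,3)·!3 = 20·2 = 40.
Total outcomes: 6! = 720.
Probability = 40/720 = 1/18.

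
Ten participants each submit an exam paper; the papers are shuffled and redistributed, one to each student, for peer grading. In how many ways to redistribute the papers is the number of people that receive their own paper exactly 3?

Choose which 3 of the 10 are fixed: C(10,3) = 120.
The other 7 form a derangement: !7 = 1854.
Total: 120 × 1854 = 222480.

222480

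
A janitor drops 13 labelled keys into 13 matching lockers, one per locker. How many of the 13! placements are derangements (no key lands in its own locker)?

The subfactorial !13 = [13!/e] (nearest integer).
13! = 6227020800, and 6227020800/e ≈ 2290792932.07, so !13 = 2290792932.

2290792932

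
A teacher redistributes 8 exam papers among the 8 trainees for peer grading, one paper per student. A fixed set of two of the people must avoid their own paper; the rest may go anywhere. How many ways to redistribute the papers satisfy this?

30960

Let A_j be the event that the j-th constrained one is fixed. By inclusion-exclusion over the 2 events:
Σ_{j=0}^{2} (-1)^j C(2,j)(8-j)!
= C(2,0)·8! - C(2,1)·7! + C(2,2)·6!
= 40320 - 10080 + 720
= 30960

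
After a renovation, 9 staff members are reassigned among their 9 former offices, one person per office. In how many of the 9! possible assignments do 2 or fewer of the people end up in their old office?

Sum C(9,i)·!(9-i) for i = 0..2:
  i=0: C(9,0)·!9 = 1·133496 = 133496
  i=1: C(9,1)·!8 = 9·14833 = 133497
  i=2: C(9,2)·!7 = 36·1854 = 66744
Total = 333737.

333737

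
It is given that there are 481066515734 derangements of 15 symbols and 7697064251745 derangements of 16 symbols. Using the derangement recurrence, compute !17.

!17 = (17-1)·(!16 + !15) = 16·(7697064251745 + 481066515734) = 16·8178130767479 = 130850092279664.

130850092279664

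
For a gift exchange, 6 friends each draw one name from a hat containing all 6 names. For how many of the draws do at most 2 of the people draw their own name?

664

Sum C(6,i)·!(6-i) for i = 0..2:
  i=0: C(6,0)·!6 = 1·265 = 265
  i=1: C(6,1)·!5 = 6·44 = 264
  i=2: C(6,2)·!4 = 15·9 = 135
Total = 664.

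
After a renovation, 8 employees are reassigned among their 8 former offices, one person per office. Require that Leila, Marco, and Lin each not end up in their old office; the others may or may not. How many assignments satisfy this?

27240

Let A_j be the event that the j-th constrained one is fixed. By inclusion-exclusion over the 3 events:
Σ_{j=0}^{3} (-1)^j C(3,j)(8-j)!
= C(3,0)·8! - C(3,1)·7! + C(3,2)·6! - C(3,3)·5!
= 40320 - 15120 + 2160 - 120
= 27240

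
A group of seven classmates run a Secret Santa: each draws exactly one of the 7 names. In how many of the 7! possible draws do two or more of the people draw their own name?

# with exactly i fixed is C(7,i)·!(7-i); sum over i=2..7:
  i=2: C(7,2)·!5 = 21·44 = 924
  i=3: C(7,3)·!4 = 35·9 = 315
  i=4: C(7,4)·!3 = 35·2 = 70
  i=5: C(7,5)·!2 = 21·1 = 21
  i=6: C(7,6)·!1 = 7·0 = 0
  i=7: C(7,7)·!0 = 1·1 = 1
Total = 1331.

1331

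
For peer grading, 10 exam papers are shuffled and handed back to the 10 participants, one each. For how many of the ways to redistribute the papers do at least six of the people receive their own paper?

2176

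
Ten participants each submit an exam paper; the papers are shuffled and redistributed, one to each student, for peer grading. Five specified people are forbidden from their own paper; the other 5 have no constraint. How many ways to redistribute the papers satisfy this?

Let A_j be the event that the j-th constrained one is fixed. By inclusion-exclusion over the 5 events:
Σ_{j=0}^{5} (-1)^j C(5,j)(10-j)!
= C(5,0)·10! - C(5,1)·9! + C(5,2)·8! - C(5,3)·7! + C(5,4)·6! - C(5,5)·5!
= 3628800 - 1814400 + 403200 - 50400 + 3600 - 120
= 2170680

2170680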